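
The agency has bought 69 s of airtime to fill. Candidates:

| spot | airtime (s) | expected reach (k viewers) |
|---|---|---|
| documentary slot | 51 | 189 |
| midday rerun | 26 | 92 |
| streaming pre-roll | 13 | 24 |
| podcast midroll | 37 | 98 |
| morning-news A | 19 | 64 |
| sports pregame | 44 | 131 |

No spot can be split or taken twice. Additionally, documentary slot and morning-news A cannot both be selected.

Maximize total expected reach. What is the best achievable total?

213

Ranking by ratio (expected reach/s): documentary slot 3.71, midday rerun 3.54, morning-news A 3.37.
The ratio ordering already packs tightly: documentary slot + streaming pre-roll, 64 s, 213.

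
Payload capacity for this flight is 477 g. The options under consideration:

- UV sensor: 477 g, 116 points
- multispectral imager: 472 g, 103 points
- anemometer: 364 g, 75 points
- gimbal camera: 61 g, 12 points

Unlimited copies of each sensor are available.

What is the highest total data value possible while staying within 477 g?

Ranking by ratio (data value/g): UV sensor 0.24, multispectral imager 0.22, anemometer 0.21.
The ratio ordering already packs tightly: UV sensor, 477 g, 116.
Nothing else within 477 g beats 116.

116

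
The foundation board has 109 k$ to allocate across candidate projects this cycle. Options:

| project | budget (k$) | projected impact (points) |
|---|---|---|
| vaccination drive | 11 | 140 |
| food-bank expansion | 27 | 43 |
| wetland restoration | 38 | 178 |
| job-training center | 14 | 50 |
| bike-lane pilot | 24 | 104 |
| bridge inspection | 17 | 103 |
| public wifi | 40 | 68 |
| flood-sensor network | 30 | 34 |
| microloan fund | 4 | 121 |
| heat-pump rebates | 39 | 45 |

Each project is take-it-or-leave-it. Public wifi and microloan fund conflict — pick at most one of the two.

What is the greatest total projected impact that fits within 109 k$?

Best packing: vaccination drive + wetland restoration + job-training center + bike-lane pilot + bridge inspection + microloan fund — 108 k$, 696 total.
That's the maximum — no feasible swap from here does better than 696.

696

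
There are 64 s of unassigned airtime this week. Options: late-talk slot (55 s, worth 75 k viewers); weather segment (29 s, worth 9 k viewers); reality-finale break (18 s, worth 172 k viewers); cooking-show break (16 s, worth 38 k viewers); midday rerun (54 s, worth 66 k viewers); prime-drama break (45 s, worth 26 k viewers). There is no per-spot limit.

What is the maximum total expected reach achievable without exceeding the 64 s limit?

516

Best packing: 3×reality-finale break — 54 s, 516 total.
Nothing else within 64 s beats 516.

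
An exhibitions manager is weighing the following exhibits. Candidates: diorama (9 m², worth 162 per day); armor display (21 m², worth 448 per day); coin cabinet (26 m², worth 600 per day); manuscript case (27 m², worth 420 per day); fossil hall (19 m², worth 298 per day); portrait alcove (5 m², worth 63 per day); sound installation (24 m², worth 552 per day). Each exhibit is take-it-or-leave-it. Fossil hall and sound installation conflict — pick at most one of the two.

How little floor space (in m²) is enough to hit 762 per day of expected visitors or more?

Need the lightest bundle worth ≥ 762.
Taking diorama + coin cabinet gives 762 (≥ 762) for 35 m².
Any bundle with less than 35 m² falls short of 762.

35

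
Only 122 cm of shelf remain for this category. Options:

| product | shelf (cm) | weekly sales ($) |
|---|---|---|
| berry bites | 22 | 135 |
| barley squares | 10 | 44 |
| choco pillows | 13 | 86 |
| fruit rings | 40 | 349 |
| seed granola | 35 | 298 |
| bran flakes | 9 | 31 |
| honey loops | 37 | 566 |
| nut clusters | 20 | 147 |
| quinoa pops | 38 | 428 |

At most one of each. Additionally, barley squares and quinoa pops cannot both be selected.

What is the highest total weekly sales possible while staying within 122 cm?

1343

Density check — honey loops 15.30, quinoa pops 11.26, fruit rings 8.72, seed granola 8.51 are the best per cm.
Fruit rings + honey loops + quinoa pops uses 115 of the 122 cm and totals 1343.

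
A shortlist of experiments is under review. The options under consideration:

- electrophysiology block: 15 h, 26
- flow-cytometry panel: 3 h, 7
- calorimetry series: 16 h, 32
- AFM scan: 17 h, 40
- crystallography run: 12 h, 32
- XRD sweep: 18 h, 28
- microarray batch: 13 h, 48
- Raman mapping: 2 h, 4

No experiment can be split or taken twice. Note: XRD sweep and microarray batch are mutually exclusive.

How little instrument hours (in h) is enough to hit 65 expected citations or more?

Need the lightest bundle worth ≥ 65.
crystallography run + microarray batch reaches 80 using 25 h.
Any bundle with less than 25 h falls short of 65.

25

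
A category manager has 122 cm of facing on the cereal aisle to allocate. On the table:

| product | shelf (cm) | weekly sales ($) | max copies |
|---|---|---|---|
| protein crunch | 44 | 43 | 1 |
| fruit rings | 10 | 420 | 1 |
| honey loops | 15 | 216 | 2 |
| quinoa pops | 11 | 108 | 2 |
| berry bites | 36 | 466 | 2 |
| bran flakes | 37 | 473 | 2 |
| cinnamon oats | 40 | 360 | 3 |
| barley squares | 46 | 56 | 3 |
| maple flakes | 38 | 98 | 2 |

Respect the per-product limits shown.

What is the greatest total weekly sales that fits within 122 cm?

1832

Taking the top-ratio products first gives fruit rings + 2×honey loops + 2×berry bites for 1784 (112 cm).
Replace 2×honey loops and berry bites with 2×bran flakes: the trade gains 48 net, giving 1832 at 120 cm.
No other feasible combination exceeds 1832.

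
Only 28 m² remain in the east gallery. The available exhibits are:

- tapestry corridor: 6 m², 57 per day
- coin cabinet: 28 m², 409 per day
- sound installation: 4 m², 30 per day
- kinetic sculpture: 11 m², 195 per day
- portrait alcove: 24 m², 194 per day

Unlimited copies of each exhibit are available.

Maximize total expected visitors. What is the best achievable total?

447

Best packing: tapestry corridor + 2×kinetic sculpture — 28 m², 447 total.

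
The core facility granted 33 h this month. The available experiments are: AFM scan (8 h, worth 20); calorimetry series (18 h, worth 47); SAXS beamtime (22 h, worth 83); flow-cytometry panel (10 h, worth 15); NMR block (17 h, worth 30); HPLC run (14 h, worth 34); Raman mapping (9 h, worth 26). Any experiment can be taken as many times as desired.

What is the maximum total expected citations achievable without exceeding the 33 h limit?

Taking SAXS beamtime + Raman mapping: 31 h used, 109 in expected citations.
No other feasible combination exceeds 109.

109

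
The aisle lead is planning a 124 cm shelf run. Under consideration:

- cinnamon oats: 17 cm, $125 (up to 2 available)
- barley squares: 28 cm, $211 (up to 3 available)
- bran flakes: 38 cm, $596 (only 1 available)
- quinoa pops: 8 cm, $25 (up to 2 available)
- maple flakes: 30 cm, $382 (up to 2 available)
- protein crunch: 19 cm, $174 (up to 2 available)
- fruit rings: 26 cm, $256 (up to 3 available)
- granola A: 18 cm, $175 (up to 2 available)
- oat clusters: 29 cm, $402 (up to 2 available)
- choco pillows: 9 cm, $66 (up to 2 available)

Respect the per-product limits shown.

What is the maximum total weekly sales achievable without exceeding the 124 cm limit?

1656

By weekly sales per cm: bran flakes 15.68, oat clusters 13.86, maple flakes 12.73, fruit rings 9.85 lead.
Best packing: bran flakes + fruit rings + 2×oat clusters — 122 cm, 1656 total.
The spare 2 cm is too small for any remaining product, and no exchange beats 1656.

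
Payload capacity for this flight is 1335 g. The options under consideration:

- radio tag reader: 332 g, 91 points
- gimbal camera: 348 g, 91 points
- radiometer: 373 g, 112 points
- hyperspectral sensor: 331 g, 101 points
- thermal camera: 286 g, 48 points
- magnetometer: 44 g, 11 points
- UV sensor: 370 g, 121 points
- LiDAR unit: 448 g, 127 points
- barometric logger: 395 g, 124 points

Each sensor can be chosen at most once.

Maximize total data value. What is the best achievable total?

383

Ranking by ratio (data value/g): UV sensor 0.33, barometric logger 0.31, hyperspectral sensor 0.31.
Greedy by ratio would take hyperspectral sensor + magnetometer + UV sensor + barometric logger: 1140 g used, total 357.
The 331 g tied up in hyperspectral sensor is better spent on LiDAR unit — total rises to 383 (1257 g).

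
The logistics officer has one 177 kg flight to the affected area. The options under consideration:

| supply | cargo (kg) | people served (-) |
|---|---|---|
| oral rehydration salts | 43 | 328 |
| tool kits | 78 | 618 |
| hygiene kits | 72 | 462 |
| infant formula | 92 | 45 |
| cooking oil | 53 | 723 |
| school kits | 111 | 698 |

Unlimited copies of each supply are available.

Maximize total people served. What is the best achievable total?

Taking 3×cooking oil: 159 kg used, 2169 in people served.
The spare 18 kg is too small for any remaining supply, and no exchange beats 2169.

2169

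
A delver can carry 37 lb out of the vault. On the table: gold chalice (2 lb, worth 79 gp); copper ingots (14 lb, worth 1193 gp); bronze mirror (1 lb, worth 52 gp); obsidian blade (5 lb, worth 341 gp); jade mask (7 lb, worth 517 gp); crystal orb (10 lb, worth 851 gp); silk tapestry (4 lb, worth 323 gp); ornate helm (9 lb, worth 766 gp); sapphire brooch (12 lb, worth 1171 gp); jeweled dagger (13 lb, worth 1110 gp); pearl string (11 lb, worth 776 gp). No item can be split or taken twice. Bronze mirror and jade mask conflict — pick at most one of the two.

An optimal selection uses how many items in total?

Optimal total is 3267.
One optimal bundle: copper ingots + bronze mirror + crystal orb + sapphire brooch (37 lb).
Any selection reaching 3267 contains exactly 4 items.

4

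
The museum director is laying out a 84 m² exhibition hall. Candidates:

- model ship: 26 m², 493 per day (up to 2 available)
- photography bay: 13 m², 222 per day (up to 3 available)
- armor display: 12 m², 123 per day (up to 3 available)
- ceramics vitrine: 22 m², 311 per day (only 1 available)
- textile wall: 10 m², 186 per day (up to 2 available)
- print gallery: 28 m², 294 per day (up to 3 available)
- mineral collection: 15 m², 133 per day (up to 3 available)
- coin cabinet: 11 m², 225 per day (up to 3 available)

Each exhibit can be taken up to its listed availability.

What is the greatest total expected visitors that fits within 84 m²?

Density check — coin cabinet 20.45, model ship 18.96, textile wall 18.60 are the best per m².
A density-first pass picks model ship + 2×textile wall + 3×coin cabinet — 1540 at 79 m².
The 21 m² tied up in textile wall and coin cabinet is better spent on model ship — total rises to 1622 (84 m²).
No other feasible combination exceeds 1622.

1622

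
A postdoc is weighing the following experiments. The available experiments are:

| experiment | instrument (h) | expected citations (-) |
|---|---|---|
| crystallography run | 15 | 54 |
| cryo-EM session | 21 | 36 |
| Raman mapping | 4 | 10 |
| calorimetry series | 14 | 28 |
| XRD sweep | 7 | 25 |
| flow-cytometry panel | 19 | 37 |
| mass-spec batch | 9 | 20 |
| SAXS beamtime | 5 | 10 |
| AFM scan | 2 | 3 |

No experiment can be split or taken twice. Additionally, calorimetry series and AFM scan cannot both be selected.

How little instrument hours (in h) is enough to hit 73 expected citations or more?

22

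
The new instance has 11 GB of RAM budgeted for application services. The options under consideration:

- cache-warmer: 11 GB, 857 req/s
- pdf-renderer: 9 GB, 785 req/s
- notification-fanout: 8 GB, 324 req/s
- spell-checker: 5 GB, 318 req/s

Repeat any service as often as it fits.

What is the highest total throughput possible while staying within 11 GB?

857

The ratio heuristic lands on pdf-renderer (785) but leaves 2 GB idle.
Replace pdf-renderer with cache-warmer: the trade gains 72 net, giving 857 at 11 GB.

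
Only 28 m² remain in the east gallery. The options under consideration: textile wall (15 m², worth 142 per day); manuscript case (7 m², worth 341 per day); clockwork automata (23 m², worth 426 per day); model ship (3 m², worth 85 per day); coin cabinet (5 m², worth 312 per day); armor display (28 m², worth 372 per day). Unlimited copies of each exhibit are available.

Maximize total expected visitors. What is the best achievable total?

Density check — coin cabinet 62.40, manuscript case 48.71, model ship 28.33, clockwork automata 18.52 are the best per m².
Model ship + 5×coin cabinet uses 28 of the 28 m² and totals 1645.
Every other selection either busts 28 m² or fails to beat 1645.

1645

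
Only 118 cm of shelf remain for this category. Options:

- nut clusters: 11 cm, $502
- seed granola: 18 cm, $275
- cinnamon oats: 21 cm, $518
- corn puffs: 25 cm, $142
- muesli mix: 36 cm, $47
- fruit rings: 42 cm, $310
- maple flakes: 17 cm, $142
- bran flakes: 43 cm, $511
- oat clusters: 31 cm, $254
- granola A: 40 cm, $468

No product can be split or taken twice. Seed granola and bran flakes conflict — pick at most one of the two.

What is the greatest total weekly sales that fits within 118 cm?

1999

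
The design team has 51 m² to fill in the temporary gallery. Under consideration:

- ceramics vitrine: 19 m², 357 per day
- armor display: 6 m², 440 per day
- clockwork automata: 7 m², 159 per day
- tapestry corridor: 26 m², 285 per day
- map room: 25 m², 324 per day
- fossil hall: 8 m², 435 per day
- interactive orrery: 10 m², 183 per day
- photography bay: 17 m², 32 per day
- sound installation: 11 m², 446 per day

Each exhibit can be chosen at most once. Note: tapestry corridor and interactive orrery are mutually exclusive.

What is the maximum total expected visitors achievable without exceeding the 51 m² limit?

Ranking by ratio (expected visitors/m²): armor display 73.33, fossil hall 54.38, sound installation 40.55.
Ceramics vitrine + armor display + clockwork automata + fossil hall + sound installation uses 51 of the 51 m² and totals 1837.
Next best is ceramics vitrine + armor display + fossil hall + sound installation at 1678 (44 m²) — short by 159.

1837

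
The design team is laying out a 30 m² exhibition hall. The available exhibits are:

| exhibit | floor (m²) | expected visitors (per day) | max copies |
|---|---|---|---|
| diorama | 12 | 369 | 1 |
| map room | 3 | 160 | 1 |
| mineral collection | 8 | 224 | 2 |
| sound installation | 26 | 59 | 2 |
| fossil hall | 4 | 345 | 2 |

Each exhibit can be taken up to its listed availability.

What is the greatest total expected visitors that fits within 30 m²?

1298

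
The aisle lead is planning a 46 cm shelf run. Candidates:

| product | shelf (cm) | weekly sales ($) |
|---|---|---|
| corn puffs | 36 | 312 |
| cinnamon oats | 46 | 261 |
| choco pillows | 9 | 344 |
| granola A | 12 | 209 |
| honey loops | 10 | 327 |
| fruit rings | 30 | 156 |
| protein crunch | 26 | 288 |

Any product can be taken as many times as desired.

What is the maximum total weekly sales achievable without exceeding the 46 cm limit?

1720

The ratio ordering already packs tightly: 5×choco pillows, 45 cm, 1720.
The spare 1 cm is too small for any remaining product, and no exchange beats 1720.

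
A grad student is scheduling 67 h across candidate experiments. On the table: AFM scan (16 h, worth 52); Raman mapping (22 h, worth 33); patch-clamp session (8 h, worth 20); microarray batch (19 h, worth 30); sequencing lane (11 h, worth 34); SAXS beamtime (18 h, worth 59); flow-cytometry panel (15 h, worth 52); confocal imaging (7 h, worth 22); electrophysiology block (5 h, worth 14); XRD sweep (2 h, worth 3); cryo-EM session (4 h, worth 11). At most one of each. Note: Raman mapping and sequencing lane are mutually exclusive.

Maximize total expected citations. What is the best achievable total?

The ratio ordering already packs tightly: AFM scan + sequencing lane + SAXS beamtime + flow-cytometry panel + confocal imaging, 67 h, 219.

219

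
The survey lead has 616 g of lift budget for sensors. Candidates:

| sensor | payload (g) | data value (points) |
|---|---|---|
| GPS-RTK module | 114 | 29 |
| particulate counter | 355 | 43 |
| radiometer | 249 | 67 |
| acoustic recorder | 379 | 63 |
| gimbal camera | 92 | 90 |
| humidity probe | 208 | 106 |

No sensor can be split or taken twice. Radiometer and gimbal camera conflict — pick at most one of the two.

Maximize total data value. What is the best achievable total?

225

GPS-RTK module + gimbal camera + humidity probe uses 414 of the 616 g and totals 225.
Runner-up GPS-RTK module + radiometer + humidity probe tops out at 202.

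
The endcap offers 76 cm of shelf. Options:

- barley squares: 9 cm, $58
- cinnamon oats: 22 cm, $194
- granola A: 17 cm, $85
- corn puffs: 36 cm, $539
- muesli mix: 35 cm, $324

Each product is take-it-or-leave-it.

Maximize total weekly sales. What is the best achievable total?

863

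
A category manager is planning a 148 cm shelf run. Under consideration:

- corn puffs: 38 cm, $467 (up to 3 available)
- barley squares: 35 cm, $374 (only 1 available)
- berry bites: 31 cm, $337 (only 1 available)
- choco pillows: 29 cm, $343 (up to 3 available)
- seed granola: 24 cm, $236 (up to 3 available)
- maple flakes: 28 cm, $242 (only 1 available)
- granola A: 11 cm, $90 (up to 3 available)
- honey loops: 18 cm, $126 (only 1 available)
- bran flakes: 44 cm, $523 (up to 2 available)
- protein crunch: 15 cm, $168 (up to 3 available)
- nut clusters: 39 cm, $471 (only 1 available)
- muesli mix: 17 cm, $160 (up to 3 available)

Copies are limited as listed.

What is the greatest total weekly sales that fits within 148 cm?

The ratio heuristic lands on 3×corn puffs + choco pillows (1744) but leaves 5 cm idle.
Replace corn puffs with nut clusters: the trade gains 4 net, giving 1748 at 144 cm.
Nothing else within 148 cm beats 1748.

1748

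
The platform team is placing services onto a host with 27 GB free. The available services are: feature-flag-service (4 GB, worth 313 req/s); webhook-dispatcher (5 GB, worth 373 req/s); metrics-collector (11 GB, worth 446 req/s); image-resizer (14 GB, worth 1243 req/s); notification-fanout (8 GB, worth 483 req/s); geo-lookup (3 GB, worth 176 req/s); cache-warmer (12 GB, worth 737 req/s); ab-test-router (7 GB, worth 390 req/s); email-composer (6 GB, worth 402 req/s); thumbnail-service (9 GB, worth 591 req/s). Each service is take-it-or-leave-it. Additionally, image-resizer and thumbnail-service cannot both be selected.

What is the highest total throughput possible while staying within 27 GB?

Greedy by ratio would take feature-flag-service + webhook-dispatcher + image-resizer + geo-lookup: 26 GB used, total 2105.
Replace webhook-dispatcher with email-composer: the trade gains 29 net, giving 2134 at 27 GB.

2134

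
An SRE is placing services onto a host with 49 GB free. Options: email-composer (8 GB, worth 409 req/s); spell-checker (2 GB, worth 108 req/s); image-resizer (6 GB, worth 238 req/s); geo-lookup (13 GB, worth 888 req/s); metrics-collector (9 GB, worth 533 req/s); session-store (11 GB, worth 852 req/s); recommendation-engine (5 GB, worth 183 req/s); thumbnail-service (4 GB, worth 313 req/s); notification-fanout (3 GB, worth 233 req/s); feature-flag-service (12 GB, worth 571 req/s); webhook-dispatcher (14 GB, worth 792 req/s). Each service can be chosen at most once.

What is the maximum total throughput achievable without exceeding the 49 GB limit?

3228

Density check — thumbnail-service 78.25, notification-fanout 77.67, session-store 77.45, geo-lookup 68.31 are the best per GB.
A density-first pass picks spell-checker + image-resizer + geo-lookup + metrics-collector + session-store + thumbnail-service + notification-fanout — 3165 at 48 GB.
Dropping spell-checker and image-resizer frees 8 GB; slotting in email-composer (8 GB) lifts the total to 3228 at 48 GB.
Next best is spell-checker + geo-lookup + session-store + thumbnail-service + notification-fanout + webhook-dispatcher at 3186 (47 GB) — short by 42.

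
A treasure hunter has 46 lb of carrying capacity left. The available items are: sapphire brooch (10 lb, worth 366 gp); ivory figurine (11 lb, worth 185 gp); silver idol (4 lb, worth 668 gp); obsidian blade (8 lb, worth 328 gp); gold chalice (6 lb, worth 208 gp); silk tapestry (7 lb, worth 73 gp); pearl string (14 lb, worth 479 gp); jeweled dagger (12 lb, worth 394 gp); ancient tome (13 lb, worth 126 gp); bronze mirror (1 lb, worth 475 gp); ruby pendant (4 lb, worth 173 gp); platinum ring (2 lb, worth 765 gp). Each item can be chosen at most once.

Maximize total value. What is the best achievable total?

Greedy by ratio would take sapphire brooch + ivory figurine + silver idol + obsidian blade + gold chalice + bronze mirror + ruby pendant + platinum ring: 46 lb used, total 3168.
Replace ivory figurine and ruby pendant with pearl string: the trade gains 121 net, giving 3289 at 45 lb.

3289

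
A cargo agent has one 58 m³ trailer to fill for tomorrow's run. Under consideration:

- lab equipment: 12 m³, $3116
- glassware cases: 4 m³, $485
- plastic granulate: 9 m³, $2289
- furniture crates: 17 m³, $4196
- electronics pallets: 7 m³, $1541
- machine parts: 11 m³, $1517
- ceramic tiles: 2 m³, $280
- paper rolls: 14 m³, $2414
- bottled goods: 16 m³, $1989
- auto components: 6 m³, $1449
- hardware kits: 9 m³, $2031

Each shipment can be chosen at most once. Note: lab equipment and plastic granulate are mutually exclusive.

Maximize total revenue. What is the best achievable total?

13206

By revenue per m³: lab equipment 259.67, plastic granulate 254.33, furniture crates 246.82, auto components 241.50 lead.
Taking lab equipment + furniture crates + paper rolls + auto components + hardware kits: 58 m³ used, 13206 in revenue.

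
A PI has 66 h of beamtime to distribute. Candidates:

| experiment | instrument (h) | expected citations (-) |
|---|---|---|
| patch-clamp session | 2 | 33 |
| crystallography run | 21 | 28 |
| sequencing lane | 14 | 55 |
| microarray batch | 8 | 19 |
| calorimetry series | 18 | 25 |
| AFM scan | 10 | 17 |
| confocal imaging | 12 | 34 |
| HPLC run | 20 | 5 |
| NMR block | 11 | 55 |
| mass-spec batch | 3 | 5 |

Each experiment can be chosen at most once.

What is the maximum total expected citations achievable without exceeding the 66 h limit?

A density-first pass picks patch-clamp session + sequencing lane + microarray batch + AFM scan + confocal imaging + NMR block + mass-spec batch — 218 at 60 h.
The 13 h tied up in AFM scan and mass-spec batch is better spent on calorimetry series — total rises to 221 (65 h).
Nothing else within 66 h beats 221.

221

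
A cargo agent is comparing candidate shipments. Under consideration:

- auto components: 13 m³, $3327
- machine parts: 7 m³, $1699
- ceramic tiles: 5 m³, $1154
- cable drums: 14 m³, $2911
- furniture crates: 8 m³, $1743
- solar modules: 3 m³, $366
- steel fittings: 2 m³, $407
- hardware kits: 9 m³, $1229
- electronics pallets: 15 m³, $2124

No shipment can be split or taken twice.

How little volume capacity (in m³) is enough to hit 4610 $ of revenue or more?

20

Minimise m³ subject to total revenue ≥ 4610.
auto components + machine parts reaches 5026 using 20 m³.
Below 20 m³ the best achievable stays under 4610.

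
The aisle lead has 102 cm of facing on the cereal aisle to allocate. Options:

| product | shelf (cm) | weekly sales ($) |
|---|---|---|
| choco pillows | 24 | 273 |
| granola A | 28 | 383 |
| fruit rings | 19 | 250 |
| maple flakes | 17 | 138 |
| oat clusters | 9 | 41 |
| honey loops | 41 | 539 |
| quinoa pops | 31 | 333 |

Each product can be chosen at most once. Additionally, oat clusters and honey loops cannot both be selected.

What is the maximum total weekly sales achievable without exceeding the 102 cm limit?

By weekly sales per cm: granola A 13.68, fruit rings 13.16, honey loops 13.15 lead.
Taking granola A + honey loops + quinoa pops: 100 cm used, 1255 in weekly sales.

1255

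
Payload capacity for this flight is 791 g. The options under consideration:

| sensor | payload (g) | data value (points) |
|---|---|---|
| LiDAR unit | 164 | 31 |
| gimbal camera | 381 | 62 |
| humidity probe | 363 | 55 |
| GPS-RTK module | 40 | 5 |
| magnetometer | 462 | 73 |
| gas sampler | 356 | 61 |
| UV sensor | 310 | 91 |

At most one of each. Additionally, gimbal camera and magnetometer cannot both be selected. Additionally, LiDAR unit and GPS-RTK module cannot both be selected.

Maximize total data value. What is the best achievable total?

164

Magnetometer + UV sensor uses 772 of the 791 g and totals 164.
Every other selection either busts 791 g or breaks a pairing rule or fails to beat 164.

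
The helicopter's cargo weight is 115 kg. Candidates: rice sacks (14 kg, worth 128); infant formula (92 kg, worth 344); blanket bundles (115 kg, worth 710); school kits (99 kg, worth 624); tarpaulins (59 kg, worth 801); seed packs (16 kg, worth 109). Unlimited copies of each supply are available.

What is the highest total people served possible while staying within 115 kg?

1313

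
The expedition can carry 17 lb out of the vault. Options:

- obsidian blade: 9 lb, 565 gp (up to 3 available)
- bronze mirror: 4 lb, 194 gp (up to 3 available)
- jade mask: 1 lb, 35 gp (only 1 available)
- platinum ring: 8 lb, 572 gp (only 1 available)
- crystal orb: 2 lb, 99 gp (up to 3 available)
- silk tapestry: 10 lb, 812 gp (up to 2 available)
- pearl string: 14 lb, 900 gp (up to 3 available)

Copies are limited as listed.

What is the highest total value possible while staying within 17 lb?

1144

The ratio ordering already packs tightly: jade mask + 3×crystal orb + silk tapestry, 17 lb, 1144.
Nothing else within 17 lb beats 1144.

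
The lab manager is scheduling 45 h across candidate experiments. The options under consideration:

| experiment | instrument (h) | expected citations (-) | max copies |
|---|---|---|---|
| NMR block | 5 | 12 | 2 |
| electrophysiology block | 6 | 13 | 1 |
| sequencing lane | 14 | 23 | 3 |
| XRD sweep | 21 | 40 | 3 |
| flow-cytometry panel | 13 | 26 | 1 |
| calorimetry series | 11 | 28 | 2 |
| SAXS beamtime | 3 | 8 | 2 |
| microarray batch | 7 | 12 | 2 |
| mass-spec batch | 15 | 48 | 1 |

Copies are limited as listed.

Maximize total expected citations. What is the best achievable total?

124

Taking the top-ratio experiments first gives 2×calorimetry series + 2×SAXS beamtime + mass-spec batch for 120 (43 h).
The 3 h tied up in SAXS beamtime is better spent on NMR block — total rises to 124 (45 h).
Every other selection either busts 45 h or exceeds an availability limit or fails to beat 124.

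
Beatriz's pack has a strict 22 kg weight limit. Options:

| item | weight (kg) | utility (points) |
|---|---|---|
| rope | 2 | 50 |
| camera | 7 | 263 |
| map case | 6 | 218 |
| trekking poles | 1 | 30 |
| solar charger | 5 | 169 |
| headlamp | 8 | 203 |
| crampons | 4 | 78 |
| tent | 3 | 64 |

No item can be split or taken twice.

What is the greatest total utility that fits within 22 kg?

744

A density-first pass picks rope + camera + map case + trekking poles + solar charger — 730 at 21 kg.
The 2 kg tied up in rope is better spent on tent — total rises to 744 (22 kg).
Nothing else within 22 kg beats 744.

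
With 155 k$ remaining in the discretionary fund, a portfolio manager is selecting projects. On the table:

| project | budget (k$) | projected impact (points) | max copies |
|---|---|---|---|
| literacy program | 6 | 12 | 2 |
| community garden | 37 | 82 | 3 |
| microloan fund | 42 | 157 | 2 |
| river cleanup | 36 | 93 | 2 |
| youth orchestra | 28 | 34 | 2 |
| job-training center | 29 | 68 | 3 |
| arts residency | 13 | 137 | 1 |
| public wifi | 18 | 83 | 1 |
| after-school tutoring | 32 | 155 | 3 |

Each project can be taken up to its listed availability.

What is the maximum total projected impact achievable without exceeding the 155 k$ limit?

759

By projected impact per k$: arts residency 10.54, after-school tutoring 4.84, public wifi 4.61 lead.
A density-first pass picks 2×literacy program + arts residency + public wifi + 3×after-school tutoring — 709 at 139 k$.
The 30 k$ tied up in 2×literacy program and public wifi is better spent on microloan fund — total rises to 759 (151 k$).
No other feasible combination exceeds 759.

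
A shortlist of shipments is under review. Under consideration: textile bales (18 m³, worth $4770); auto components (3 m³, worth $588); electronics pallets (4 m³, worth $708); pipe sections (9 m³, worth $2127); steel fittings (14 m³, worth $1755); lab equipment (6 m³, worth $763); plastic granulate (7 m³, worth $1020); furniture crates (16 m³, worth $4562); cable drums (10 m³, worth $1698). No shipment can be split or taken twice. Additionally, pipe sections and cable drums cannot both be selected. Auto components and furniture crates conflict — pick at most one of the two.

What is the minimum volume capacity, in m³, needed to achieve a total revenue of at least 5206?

Need the lightest bundle worth ≥ 5206.
electronics pallets + furniture crates: 5270 revenue at 20 m³.
Any bundle with less than 20 m³ falls short of 5206.

20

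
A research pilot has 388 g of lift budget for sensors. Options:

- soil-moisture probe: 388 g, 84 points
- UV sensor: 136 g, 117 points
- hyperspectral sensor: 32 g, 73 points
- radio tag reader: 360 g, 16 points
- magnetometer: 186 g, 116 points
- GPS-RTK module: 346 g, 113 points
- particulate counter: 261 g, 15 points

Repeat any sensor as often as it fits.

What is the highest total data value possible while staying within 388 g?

By data value per g: hyperspectral sensor 2.28, UV sensor 0.86, magnetometer 0.62 lead.
Best packing: 12×hyperspectral sensor — 384 g, 876 total.
Nothing else within 388 g beats 876.

876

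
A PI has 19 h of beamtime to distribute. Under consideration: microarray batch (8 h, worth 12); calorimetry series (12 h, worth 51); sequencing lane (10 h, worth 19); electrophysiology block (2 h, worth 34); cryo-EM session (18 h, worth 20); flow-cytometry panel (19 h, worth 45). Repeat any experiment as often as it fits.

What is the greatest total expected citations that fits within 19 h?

Taking 9×electrophysiology block: 18 h used, 306 in expected citations.

306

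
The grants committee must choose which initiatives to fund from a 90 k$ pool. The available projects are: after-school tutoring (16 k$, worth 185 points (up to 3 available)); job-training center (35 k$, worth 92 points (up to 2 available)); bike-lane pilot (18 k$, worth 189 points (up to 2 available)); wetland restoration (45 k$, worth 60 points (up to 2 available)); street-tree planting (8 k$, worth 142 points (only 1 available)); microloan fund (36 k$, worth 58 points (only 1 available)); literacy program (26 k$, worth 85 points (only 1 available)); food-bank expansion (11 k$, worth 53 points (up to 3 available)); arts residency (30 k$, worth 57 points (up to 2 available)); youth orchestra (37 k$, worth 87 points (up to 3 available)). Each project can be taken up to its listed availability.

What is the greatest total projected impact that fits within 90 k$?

943

A density-first pass picks 3×after-school tutoring + bike-lane pilot + street-tree planting + food-bank expansion — 939 at 85 k$.
Replace after-school tutoring with bike-lane pilot: the trade gains 4 net, giving 943 at 87 k$.
The spare 3 k$ is too small for any remaining project, and no exchange beats 943.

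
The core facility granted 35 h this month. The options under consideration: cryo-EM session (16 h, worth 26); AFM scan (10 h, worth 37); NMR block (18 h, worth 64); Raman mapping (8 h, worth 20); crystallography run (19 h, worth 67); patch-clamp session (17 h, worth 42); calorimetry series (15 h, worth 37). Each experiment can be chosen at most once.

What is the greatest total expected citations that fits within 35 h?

106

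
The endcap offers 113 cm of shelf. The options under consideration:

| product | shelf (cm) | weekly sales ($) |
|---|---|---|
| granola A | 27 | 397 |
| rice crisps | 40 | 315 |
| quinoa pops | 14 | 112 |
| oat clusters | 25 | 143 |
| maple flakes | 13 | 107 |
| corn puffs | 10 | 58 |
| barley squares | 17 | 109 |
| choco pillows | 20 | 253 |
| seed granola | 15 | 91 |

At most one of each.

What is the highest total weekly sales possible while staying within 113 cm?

1135

Ranking by ratio (weekly sales/cm): granola A 14.70, choco pillows 12.65, maple flakes 8.23.
Filling by ratio: granola A + quinoa pops + maple flakes + barley squares + choco pillows + seed granola for 1069, with 7 cm left unused.
But granola A + rice crisps + quinoa pops + corn puffs + choco pillows fits in 111 cm and reaches 1135.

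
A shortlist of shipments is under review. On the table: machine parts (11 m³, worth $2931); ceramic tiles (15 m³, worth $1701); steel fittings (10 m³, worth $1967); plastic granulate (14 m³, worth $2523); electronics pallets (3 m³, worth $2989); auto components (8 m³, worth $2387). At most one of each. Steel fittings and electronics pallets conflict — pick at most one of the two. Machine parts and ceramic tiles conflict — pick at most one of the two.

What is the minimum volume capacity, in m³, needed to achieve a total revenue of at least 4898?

11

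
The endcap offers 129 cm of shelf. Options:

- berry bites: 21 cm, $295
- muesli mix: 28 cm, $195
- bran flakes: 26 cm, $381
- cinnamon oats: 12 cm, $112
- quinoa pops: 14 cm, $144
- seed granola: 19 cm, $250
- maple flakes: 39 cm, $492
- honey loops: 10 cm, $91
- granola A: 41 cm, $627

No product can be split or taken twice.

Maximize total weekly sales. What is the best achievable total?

1795

Taking the top-ratio products first gives berry bites + bran flakes + quinoa pops + seed granola + granola A for 1697 (121 cm).
Replace quinoa pops and seed granola with maple flakes: the trade gains 98 net, giving 1795 at 127 cm.
No other feasible combination exceeds 1795.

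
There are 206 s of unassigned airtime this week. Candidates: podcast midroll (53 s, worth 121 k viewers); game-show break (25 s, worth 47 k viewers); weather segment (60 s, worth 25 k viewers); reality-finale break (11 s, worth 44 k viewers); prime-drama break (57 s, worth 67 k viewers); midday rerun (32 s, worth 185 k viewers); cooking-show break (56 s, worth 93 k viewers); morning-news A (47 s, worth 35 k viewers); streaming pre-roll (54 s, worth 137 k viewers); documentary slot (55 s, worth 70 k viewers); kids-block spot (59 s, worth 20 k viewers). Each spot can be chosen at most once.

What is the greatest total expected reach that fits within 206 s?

580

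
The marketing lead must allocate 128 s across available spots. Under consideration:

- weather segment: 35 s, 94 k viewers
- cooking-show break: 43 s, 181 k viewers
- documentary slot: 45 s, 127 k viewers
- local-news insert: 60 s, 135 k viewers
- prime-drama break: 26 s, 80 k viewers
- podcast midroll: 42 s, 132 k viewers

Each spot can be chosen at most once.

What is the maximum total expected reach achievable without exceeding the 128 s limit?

407

By expected reach per s: cooking-show break 4.21, podcast midroll 3.14, prime-drama break 3.08, documentary slot 2.82 lead.
The ratio heuristic lands on cooking-show break + prime-drama break + podcast midroll (393) but leaves 17 s idle.
The 26 s tied up in prime-drama break is better spent on weather segment — total rises to 407 (120 s).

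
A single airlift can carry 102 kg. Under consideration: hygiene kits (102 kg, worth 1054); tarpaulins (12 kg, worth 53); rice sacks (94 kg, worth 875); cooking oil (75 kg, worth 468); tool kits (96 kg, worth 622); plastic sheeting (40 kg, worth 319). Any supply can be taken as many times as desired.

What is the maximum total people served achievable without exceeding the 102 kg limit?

1054

Ranking by ratio (people served/kg): hygiene kits 10.33, rice sacks 9.31, plastic sheeting 7.97.
Hygiene kits uses 102 of the 102 kg and totals 1054.
Every other selection either busts 102 kg or fails to beat 1054.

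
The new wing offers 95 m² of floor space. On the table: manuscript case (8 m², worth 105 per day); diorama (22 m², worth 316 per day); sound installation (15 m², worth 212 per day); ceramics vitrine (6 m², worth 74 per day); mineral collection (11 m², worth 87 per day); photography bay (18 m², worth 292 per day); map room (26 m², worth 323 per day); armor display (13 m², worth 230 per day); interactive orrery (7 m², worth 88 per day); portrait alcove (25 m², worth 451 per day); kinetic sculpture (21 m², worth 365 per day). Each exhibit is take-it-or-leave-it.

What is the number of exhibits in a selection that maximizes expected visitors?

The maximum expected visitors within 95 m² is 1550.
For example sound installation + photography bay + armor display + portrait alcove + kinetic sculpture achieves it, using 92 m².
All optima have 5 exhibits.

5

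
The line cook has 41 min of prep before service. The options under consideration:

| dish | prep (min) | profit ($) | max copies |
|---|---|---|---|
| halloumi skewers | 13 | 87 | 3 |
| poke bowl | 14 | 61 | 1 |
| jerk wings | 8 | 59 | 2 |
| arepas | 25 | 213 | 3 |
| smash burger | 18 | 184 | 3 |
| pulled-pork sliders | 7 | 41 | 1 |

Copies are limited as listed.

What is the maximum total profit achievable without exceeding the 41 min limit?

2×smash burger uses 36 of the 41 min and totals 368.
Every other selection either busts 41 min or exceeds an availability limit or fails to beat 368.

368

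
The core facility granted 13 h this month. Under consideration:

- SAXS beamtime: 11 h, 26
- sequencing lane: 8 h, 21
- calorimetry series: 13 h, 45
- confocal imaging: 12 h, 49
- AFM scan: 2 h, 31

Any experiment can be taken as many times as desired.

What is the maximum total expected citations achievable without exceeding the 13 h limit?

186

Best packing: 6×AFM scan — 12 h, 186 total.
The spare 1 h is too small for any remaining experiment, and no exchange beats 186.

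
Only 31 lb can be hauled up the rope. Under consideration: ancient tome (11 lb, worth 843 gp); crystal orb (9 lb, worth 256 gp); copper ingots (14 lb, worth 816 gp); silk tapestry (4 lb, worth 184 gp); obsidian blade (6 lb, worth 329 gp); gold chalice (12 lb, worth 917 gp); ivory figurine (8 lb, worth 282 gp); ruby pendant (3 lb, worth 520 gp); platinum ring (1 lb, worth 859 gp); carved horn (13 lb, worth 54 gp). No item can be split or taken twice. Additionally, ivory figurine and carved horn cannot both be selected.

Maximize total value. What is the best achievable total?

3323

Density check — platinum ring 859.00, ruby pendant 173.33, ancient tome 76.64 are the best per lb.
Taking ancient tome + silk tapestry + gold chalice + ruby pendant + platinum ring: 31 lb used, 3323 in value.
That's the maximum — no feasible swap from here does better than 3323.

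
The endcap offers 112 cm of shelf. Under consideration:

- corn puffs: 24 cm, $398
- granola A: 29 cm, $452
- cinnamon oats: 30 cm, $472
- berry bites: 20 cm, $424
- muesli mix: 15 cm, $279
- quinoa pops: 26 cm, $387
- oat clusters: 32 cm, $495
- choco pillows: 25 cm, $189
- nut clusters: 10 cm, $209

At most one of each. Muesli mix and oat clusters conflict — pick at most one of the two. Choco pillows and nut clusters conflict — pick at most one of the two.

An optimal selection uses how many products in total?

5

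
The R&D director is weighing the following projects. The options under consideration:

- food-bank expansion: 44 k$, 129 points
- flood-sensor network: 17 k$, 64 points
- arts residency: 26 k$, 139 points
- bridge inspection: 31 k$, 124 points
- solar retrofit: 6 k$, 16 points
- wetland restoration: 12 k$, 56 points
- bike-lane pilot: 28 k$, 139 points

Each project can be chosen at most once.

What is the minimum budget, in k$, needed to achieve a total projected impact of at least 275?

54

Look for the lowest-budget combination reaching 275.
arts residency + bike-lane pilot: 278 projected impact at 54 k$.
Below 54 k$ the best achievable stays under 275.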